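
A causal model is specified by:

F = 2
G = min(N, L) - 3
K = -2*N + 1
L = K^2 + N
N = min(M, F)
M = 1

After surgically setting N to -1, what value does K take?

The intervention breaks the incoming arrows to N: N = min(M, F) no longer applies, and N = -1.
K = -2*N + 1  [with N=-1]  = 3

3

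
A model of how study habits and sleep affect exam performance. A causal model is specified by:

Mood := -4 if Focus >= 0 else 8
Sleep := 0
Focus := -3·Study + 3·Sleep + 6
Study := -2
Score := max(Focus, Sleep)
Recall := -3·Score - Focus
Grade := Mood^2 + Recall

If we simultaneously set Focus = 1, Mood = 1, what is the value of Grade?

Under do(Focus = 1, Mood = 1), each intervened variable's structural equation is replaced by its fixed value.
Score = max(Focus, Sleep)  [with Focus=1, Sleep=0]  = 1
Recall = -3·Score - Focus  [with Score=1, Focus=1]  = -4
Grade = Mood^2 + Recall  [with Mood=1, Recall=-4]  = -3

-3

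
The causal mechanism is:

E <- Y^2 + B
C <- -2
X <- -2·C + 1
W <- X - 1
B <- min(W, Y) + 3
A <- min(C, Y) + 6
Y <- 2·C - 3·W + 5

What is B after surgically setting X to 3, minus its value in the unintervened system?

Under do(X=3), the mechanism X <- -2·C + 1 is discarded; X is fixed at 3.
W = X - 1  [with X=3]  = 2
Y = 2·C - 3·W + 5  [with C=-2, W=2]  = -5
B = min(W, Y) + 3  [with W=2, Y=-5]  = -2
Without intervention: X = -2·C + 1  [with C=-2]  = 5; W = X - 1  [with X=5]  = 4; Y = 2·C - 3·W + 5  [with C=-2, W=4]  = -11; B = min(W, Y) + 3  [with W=4, Y=-11]  = -8.
Change = -2 − (-8) = 6.

6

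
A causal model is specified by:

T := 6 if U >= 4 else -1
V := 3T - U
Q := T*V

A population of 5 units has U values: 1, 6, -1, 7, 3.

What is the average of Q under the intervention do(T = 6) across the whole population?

88.8

Under do(T=6), T's equation is replaced by T=6 for every unit. Per-unit Q: 102, 72, 114, 66, 90. Mean = 88.8.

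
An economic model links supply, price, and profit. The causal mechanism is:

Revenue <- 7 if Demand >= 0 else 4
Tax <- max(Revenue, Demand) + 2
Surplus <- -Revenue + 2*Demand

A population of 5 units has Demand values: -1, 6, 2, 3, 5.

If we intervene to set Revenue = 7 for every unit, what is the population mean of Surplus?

do(Revenue=7) breaks Revenue's dependence on Demand. With Revenue=7 fixed, Surplus across the units is -9, 5, -3, -1, 3, mean -1.

-1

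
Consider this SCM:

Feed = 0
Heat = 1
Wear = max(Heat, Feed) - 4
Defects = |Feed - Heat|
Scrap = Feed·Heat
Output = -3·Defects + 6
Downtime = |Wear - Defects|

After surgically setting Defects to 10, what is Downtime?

13

The intervention breaks the incoming arrows to Defects: Defects = |Feed - Heat| no longer applies, and Defects = 10.
Wear = max(Heat, Feed) - 4  [with Heat=1, Feed=0]  = -3
Downtime = |Wear - Defects|  [with Wear=-3, Defects=10]  = 13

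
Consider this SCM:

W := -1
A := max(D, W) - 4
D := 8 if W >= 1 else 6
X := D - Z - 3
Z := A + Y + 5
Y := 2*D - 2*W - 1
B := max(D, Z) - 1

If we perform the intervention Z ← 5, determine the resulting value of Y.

13

The intervention breaks the incoming arrows to Z: Z := A + Y + 5 no longer applies, and Z = 5.
Since Y is not a descendant of the intervened variable, it is unaffected.
D = 8 if W >= 1 else 6  [with W=-1]  = 6
Y = 2*D - 2*W - 1  [with D=6, W=-1]  = 13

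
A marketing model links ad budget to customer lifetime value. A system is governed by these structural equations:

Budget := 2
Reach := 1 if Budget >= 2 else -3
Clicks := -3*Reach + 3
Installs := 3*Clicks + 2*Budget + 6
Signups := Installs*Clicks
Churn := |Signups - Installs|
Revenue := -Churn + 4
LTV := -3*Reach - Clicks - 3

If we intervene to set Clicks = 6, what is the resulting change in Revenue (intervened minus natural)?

-130

The intervention breaks the incoming arrows to Clicks: Clicks := -3*Reach + 3 no longer applies, and Clicks = 6.
Installs = 3*Clicks + 2*Budget + 6  [with Clicks=6, Budget=2]  = 28
Signups = Installs*Clicks  [with Installs=28, Clicks=6]  = 168
Churn = |Signups - Installs|  [with Signups=168, Installs=28]  = 140
Revenue = -Churn + 4  [with Churn=140]  = -136
Without intervention: Reach = 1 if Budget >= 2 else -3  [with Budget=2]  = 1; Clicks = -3*Reach + 3  [with Reach=1]  = 0; Installs = 3*Clicks + 2*Budget + 6  [with Clicks=0, Budget=2]  = 10; Signups = Installs*Clicks  [with Installs=10, Clicks=0]  = 0; Churn = |Signups - Installs|  [with Signups=0, Installs=10]  = 10; Revenue = -Churn + 4  [with Churn=10]  = -6.
Change = -136 − (-6) = -130.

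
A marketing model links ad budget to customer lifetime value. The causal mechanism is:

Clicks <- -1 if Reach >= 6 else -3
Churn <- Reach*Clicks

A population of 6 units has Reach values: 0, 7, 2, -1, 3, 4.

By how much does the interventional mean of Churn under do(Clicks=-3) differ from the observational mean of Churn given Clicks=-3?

-2.7

Under do(Clicks=-3), Clicks's equation is replaced by Clicks=-3 for every unit. Per-unit Churn: 0, -21, -6, 3, -9, -12. Mean = -7.5.
E[Churn|Clicks=-3] averages over only the 5 units with Clicks=-3 (Reach = 0, 2, -1, 3, 4): Churn = 0, -6, 3, -9, -12, mean -4.8.
Difference = -7.5 − (-4.8) = -2.7.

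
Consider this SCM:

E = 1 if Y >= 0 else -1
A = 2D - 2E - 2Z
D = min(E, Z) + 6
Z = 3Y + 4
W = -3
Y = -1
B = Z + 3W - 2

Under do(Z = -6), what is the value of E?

The intervention breaks the incoming arrows to Z: Z = 3Y + 4 no longer applies, and Z = -6.
E is not downstream of the intervention, so its value is determined by the original equations.
E = 1 if Y >= 0 else -1  [with Y=-1]  = -1

-1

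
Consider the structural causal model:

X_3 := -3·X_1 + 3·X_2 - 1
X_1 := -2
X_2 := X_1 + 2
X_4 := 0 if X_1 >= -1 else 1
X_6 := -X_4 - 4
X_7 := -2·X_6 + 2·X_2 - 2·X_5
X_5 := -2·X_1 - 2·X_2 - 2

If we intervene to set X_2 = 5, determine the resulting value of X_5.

-8

do(X_2=5) replaces the equation X_2 := X_1 + 2 with the constant X_2 = 5.
X_5 = -2·X_1 - 2·X_2 - 2  [with X_1=-2, X_2=5]  = -8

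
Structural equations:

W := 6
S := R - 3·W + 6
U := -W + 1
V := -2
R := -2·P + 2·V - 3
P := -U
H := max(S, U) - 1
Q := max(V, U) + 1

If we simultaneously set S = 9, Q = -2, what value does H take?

Under do(S = 9, Q = -2), each intervened variable's structural equation is replaced by its fixed value.
U = -W + 1  [with W=6]  = -5
H = max(S, U) - 1  [with S=9, U=-5]  = 8

8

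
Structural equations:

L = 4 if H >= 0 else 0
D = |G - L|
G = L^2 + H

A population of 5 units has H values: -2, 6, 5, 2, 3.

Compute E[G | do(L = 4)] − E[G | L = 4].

-1.2

Every unit gets L=4 under the intervention. G values become 14, 22, 21, 18, 19; E[G|do(L=4)] = 18.8.
Observing L=4 restricts to units where L's equation naturally yields 4: H ∈ {6, 5, 2, 3}. In that subpopulation G = 22, 21, 18, 19, mean 20.
Difference = 18.8 − 20 = -1.2.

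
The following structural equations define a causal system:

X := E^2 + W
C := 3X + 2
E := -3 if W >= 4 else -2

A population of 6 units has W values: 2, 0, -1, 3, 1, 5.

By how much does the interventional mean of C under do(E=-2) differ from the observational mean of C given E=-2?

The intervention sets E=-2 in all 6 units regardless of W. Recomputing C per unit gives 20, 14, 11, 23, 17, 29; average 19.
Observing E=-2 restricts to units where E's equation naturally yields -2: W ∈ {2, 0, -1, 3, 1}. In that subpopulation C = 20, 14, 11, 23, 17, mean 17.
Difference = 19 − 17 = 2.

2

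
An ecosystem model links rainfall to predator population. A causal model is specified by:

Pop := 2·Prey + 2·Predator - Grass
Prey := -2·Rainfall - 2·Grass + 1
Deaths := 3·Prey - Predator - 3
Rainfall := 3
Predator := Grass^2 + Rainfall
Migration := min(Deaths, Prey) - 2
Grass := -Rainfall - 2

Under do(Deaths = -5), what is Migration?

The intervention breaks the incoming arrows to Deaths: Deaths := 3·Prey - Predator - 3 no longer applies, and Deaths = -5.
Grass = -Rainfall - 2  [with Rainfall=3]  = -5
Prey = -2·Rainfall - 2·Grass + 1  [with Rainfall=3, Grass=-5]  = 5
Migration = min(Deaths, Prey) - 2  [with Deaths=-5, Prey=5]  = -7

-7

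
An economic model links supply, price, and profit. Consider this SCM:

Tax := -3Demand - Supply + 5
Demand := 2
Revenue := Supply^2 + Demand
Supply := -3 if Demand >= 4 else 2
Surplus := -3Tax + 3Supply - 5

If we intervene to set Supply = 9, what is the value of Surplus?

do(Supply=9) replaces the equation Supply := -3 if Demand >= 4 else 2 with the constant Supply = 9.
Tax = -3Demand - Supply + 5  [with Demand=2, Supply=9]  = -10
Surplus = -3Tax + 3Supply - 5  [with Tax=-10, Supply=9]  = 52

52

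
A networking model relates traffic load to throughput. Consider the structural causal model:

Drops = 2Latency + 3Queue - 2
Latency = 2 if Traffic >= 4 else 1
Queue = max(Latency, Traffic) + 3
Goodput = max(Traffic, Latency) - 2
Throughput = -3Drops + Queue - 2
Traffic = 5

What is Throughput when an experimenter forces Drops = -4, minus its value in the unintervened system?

90

Intervening sets Drops = -4 and removes its equation (Drops = 2Latency + 3Queue - 2).
Latency = 2 if Traffic >= 4 else 1  [with Traffic=5]  = 2
Queue = max(Latency, Traffic) + 3  [with Latency=2, Traffic=5]  = 8
Throughput = -3Drops + Queue - 2  [with Drops=-4, Queue=8]  = 18
Without intervention: Latency = 2 if Traffic >= 4 else 1  [with Traffic=5]  = 2; Queue = max(Latency, Traffic) + 3  [with Latency=2, Traffic=5]  = 8; Drops = 2Latency + 3Queue - 2  [with Latency=2, Queue=8]  = 26; Throughput = -3Drops + Queue - 2  [with Drops=26, Queue=8]  = -72.
Change = 18 − (-72) = 90.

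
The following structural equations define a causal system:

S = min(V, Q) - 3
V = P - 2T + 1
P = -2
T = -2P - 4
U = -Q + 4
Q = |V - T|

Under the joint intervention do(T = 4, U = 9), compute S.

-12

Setting T = 4, U = 9 by intervention discards those variables' equations.
V = P - 2T + 1  [with P=-2, T=4]  = -9
Q = |V - T|  [with V=-9, T=4]  = 13
S = min(V, Q) - 3  [with V=-9, Q=13]  = -12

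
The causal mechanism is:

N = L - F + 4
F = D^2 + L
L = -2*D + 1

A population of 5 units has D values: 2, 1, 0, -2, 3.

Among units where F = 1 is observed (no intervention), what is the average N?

Conditioning on F=1 selects the 2 unit(s) with D ∈ {2, 0}. Their N values: 0, 4. Mean = 2.

2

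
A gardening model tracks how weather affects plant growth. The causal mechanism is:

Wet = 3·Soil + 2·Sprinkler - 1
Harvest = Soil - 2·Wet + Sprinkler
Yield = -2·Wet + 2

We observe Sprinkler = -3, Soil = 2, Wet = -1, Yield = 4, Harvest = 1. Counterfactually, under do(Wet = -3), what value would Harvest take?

do(Wet=-3) replaces the equation Wet = 3·Soil + 2·Sprinkler - 1 with the constant Wet = -3.
Harvest = Soil - 2·Wet + Sprinkler  [with Soil=2, Wet=-3, Sprinkler=-3]  = 5

5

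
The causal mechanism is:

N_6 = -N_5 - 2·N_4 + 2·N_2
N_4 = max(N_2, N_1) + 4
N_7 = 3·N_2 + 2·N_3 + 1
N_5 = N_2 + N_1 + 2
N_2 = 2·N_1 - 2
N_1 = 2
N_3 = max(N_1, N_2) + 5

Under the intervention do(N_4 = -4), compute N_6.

6

Under do(N_4=-4), the mechanism N_4 = max(N_2, N_1) + 4 is discarded; N_4 is fixed at -4.
N_2 = 2·N_1 - 2  [with N_1=2]  = 2
N_5 = N_2 + N_1 + 2  [with N_2=2, N_1=2]  = 6
N_6 = -N_5 - 2·N_4 + 2·N_2  [with N_5=6, N_4=-4, N_2=2]  = 6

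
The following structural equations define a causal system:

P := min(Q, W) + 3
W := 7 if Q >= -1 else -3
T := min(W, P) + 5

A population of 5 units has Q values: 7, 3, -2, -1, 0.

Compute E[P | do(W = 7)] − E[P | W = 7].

Every unit gets W=7 under the intervention. P values become 10, 6, 1, 2, 3; E[P|do(W=7)] = 4.4.
Conditioning on W=7 selects the 4 unit(s) with Q ∈ {7, 3, -1, 0}. Their P values: 10, 6, 2, 3. Mean = 5.25.
Difference = 4.4 − 5.25 = -0.85.

-0.85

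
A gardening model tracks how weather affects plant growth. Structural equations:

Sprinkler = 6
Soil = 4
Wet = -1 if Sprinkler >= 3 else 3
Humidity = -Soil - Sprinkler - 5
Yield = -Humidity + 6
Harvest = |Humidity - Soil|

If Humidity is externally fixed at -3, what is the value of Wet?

Under do(Humidity=-3), the mechanism Humidity = -Soil - Sprinkler - 5 is discarded; Humidity is fixed at -3.
Since Wet is not a descendant of the intervened variable, it is unaffected.
Wet = -1 if Sprinkler >= 3 else 3  [with Sprinkler=6]  = -1

-1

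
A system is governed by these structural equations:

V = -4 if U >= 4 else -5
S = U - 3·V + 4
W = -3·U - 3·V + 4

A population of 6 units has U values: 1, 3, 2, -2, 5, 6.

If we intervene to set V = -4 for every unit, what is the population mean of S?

Under do(V=-4), V's equation is replaced by V=-4 for every unit. Per-unit S: 17, 19, 18, 14, 21, 22. Mean = 18.5.

18.5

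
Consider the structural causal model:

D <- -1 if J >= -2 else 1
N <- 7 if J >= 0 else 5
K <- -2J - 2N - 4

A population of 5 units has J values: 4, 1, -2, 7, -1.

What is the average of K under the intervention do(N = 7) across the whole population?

-21.6

Every unit gets N=7 under the intervention. K values become -26, -20, -14, -32, -16; E[K|do(N=7)] = -21.6.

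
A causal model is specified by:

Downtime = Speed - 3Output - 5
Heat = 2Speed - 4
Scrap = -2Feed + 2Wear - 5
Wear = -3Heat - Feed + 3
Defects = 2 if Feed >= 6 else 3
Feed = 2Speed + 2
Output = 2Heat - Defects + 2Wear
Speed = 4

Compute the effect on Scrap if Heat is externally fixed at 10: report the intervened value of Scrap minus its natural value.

-36

The intervention breaks the incoming arrows to Heat: Heat = 2Speed - 4 no longer applies, and Heat = 10.
Feed = 2Speed + 2  [with Speed=4]  = 10
Wear = -3Heat - Feed + 3  [with Heat=10, Feed=10]  = -37
Scrap = -2Feed + 2Wear - 5  [with Feed=10, Wear=-37]  = -99
Without intervention: Feed = 2Speed + 2  [with Speed=4]  = 10; Heat = 2Speed - 4  [with Speed=4]  = 4; Wear = -3Heat - Feed + 3  [with Heat=4, Feed=10]  = -19; Scrap = -2Feed + 2Wear - 5  [with Feed=10, Wear=-19]  = -63.
Change = -99 − (-63) = -36.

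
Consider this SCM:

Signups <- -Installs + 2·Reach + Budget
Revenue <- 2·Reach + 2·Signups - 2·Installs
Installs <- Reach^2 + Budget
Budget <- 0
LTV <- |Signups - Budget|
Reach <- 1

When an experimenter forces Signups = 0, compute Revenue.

0

Intervening sets Signups = 0 and removes its equation (Signups <- -Installs + 2·Reach + Budget).
Installs = Reach^2 + Budget  [with Reach=1, Budget=0]  = 1
Revenue = 2·Reach + 2·Signups - 2·Installs  [with Reach=1, Signups=0, Installs=1]  = 0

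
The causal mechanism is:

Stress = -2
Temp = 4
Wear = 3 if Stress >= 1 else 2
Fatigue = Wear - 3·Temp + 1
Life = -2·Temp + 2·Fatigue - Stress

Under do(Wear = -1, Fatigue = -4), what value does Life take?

Setting Wear = -1, Fatigue = -4 by intervention discards those variables' equations.
Life = -2·Temp + 2·Fatigue - Stress  [with Temp=4, Fatigue=-4, Stress=-2]  = -14

-14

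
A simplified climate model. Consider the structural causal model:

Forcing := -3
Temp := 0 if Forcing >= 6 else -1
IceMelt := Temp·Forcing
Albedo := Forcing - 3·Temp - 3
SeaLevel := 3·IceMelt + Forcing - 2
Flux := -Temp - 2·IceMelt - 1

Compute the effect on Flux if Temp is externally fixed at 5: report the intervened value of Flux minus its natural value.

30

Under do(Temp=5), the mechanism Temp := 0 if Forcing >= 6 else -1 is discarded; Temp is fixed at 5.
IceMelt = Temp·Forcing  [with Temp=5, Forcing=-3]  = -15
Flux = -Temp - 2·IceMelt - 1  [with Temp=5, IceMelt=-15]  = 24
Without intervention: Temp = 0 if Forcing >= 6 else -1  [with Forcing=-3]  = -1; IceMelt = Temp·Forcing  [with Temp=-1, Forcing=-3]  = 3; Flux = -Temp - 2·IceMelt - 1  [with Temp=-1, IceMelt=3]  = -6.
Change = 24 − (-6) = 30.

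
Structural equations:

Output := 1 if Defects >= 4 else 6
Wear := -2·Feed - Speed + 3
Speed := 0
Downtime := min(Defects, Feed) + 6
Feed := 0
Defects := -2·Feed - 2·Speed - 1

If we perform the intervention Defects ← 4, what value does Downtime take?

6

Under do(Defects=4), the mechanism Defects := -2·Feed - 2·Speed - 1 is discarded; Defects is fixed at 4.
Downtime = min(Defects, Feed) + 6  [with Defects=4, Feed=0]  = 6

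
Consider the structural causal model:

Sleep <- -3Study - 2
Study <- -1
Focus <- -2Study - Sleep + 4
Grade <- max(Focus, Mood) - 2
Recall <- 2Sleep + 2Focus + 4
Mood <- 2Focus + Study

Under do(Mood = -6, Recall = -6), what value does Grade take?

3

The joint intervention fixes Mood = -6, Recall = -6, removing each variable's own equation.
Sleep = -3Study - 2  [with Study=-1]  = 1
Focus = -2Study - Sleep + 4  [with Study=-1, Sleep=1]  = 5
Grade = max(Focus, Mood) - 2  [with Focus=5, Mood=-6]  = 3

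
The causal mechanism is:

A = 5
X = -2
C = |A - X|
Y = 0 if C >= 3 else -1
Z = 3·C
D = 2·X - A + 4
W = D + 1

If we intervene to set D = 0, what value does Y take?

0

The intervention breaks the incoming arrows to D: D = 2·X - A + 4 no longer applies, and D = 0.
No directed path runs from D to Y, so Y keeps its natural value.
C = |A - X|  [with A=5, X=-2]  = 7
Y = 0 if C >= 3 else -1  [with C=7]  = 0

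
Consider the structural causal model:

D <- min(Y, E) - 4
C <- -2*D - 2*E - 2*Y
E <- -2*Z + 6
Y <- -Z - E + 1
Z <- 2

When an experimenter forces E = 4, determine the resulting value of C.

do(E=4) replaces the equation E <- -2*Z + 6 with the constant E = 4.
Y = -Z - E + 1  [with Z=2, E=4]  = -5
D = min(Y, E) - 4  [with Y=-5, E=4]  = -9
C = -2*D - 2*E - 2*Y  [with D=-9, E=4, Y=-5]  = 20

20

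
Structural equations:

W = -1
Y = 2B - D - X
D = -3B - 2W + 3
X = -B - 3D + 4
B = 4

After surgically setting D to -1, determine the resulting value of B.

Under do(D=-1), the mechanism D = -3B - 2W + 3 is discarded; D is fixed at -1.
Since B is not a descendant of the intervened variable, it is unaffected.

4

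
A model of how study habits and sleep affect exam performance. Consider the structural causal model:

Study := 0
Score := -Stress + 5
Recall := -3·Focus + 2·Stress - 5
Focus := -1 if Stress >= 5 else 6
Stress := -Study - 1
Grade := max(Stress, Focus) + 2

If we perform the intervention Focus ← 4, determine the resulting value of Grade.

The intervention breaks the incoming arrows to Focus: Focus := -1 if Stress >= 5 else 6 no longer applies, and Focus = 4.
Stress = -Study - 1  [with Study=0]  = -1
Grade = max(Stress, Focus) + 2  [with Stress=-1, Focus=4]  = 6

6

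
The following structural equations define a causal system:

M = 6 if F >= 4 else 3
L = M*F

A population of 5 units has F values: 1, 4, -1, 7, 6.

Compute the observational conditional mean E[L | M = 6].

Observing M=6 restricts to units where M's equation naturally yields 6: F ∈ {4, 7, 6}. In that subpopulation L = 24, 42, 36, mean 34.

34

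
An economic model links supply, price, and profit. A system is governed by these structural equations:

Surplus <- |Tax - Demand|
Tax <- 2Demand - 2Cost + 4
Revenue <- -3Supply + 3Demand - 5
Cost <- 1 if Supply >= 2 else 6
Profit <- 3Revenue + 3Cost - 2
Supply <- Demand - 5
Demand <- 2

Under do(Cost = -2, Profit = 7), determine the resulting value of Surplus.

Under do(Cost = -2, Profit = 7), each intervened variable's structural equation is replaced by its fixed value.
Tax = 2Demand - 2Cost + 4  [with Demand=2, Cost=-2]  = 12
Surplus = |Tax - Demand|  [with Tax=12, Demand=2]  = 10

10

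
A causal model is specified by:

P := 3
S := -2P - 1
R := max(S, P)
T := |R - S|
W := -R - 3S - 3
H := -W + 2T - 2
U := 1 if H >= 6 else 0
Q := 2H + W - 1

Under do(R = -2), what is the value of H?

The intervention breaks the incoming arrows to R: R := max(S, P) no longer applies, and R = -2.
S = -2P - 1  [with P=3]  = -7
T = |R - S|  [with R=-2, S=-7]  = 5
W = -R - 3S - 3  [with R=-2, S=-7]  = 20
H = -W + 2T - 2  [with W=20, T=5]  = -12

-12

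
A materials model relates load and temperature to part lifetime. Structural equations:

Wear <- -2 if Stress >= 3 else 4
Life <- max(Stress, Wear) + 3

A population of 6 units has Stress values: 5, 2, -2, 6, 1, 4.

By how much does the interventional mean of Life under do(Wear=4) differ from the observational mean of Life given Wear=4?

0.5

Under do(Wear=4), Wear's equation is replaced by Wear=4 for every unit. Per-unit Life: 8, 7, 7, 9, 7, 7. Mean = 7.5.
E[Life|Wear=4] averages over only the 3 units with Wear=4 (Stress = 2, -2, 1): Life = 7, 7, 7, mean 7.
Difference = 7.5 − 7 = 0.5.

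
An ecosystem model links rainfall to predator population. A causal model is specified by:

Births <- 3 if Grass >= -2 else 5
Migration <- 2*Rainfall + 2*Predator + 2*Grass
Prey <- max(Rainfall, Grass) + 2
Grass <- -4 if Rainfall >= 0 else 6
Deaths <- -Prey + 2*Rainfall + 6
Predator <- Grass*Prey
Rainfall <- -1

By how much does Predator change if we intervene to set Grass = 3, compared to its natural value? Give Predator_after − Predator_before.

Under do(Grass=3), the mechanism Grass <- -4 if Rainfall >= 0 else 6 is discarded; Grass is fixed at 3.
Prey = max(Rainfall, Grass) + 2  [with Rainfall=-1, Grass=3]  = 5
Predator = Grass*Prey  [with Grass=3, Prey=5]  = 15
Without intervention: Grass = -4 if Rainfall >= 0 else 6  [with Rainfall=-1]  = 6; Prey = max(Rainfall, Grass) + 2  [with Rainfall=-1, Grass=6]  = 8; Predator = Grass*Prey  [with Grass=6, Prey=8]  = 48.
Change = 15 − 48 = -33.

-33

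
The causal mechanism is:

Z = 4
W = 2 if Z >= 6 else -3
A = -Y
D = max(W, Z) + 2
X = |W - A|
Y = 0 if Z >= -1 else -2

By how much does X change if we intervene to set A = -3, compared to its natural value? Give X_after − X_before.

Under do(A=-3), the mechanism A = -Y is discarded; A is fixed at -3.
W = 2 if Z >= 6 else -3  [with Z=4]  = -3
X = |W - A|  [with W=-3, A=-3]  = 0
Without intervention: Y = 0 if Z >= -1 else -2  [with Z=4]  = 0; W = 2 if Z >= 6 else -3  [with Z=4]  = -3; A = -Y  [with Y=0]  = 0; X = |W - A|  [with W=-3, A=0]  = 3.
Change = 0 − 3 = -3.

-3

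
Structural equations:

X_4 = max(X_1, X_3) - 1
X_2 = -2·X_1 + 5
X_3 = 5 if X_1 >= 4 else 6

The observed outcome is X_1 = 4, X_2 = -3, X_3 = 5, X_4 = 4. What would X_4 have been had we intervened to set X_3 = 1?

3

The intervention breaks the incoming arrows to X_3: X_3 = 5 if X_1 >= 4 else 6 no longer applies, and X_3 = 1.
X_4 = max(X_1, X_3) - 1  [with X_1=4, X_3=1]  = 3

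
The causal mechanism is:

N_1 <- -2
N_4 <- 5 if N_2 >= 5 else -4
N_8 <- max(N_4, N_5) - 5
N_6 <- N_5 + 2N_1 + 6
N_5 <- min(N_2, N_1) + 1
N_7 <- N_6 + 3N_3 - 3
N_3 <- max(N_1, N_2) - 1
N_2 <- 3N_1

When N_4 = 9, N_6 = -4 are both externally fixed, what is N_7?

-16

Setting N_4 = 9, N_6 = -4 by intervention discards those variables' equations.
N_2 = 3N_1  [with N_1=-2]  = -6
N_3 = max(N_1, N_2) - 1  [with N_1=-2, N_2=-6]  = -3
N_7 = N_6 + 3N_3 - 3  [with N_6=-4, N_3=-3]  = -16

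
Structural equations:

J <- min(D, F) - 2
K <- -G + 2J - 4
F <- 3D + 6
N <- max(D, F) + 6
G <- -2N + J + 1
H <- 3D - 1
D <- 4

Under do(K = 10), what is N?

24

The intervention breaks the incoming arrows to K: K <- -G + 2J - 4 no longer applies, and K = 10.
N is not downstream of the intervention, so its value is determined by the original equations.
F = 3D + 6  [with D=4]  = 18
N = max(D, F) + 6  [with D=4, F=18]  = 24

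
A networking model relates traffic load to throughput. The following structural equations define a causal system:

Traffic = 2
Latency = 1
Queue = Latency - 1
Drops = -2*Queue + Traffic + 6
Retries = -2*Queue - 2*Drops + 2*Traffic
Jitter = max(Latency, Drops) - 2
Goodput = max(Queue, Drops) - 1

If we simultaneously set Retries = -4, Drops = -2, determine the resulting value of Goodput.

-1

Setting Retries = -4, Drops = -2 by intervention discards those variables' equations.
Queue = Latency - 1  [with Latency=1]  = 0
Goodput = max(Queue, Drops) - 1  [with Queue=0, Drops=-2]  = -1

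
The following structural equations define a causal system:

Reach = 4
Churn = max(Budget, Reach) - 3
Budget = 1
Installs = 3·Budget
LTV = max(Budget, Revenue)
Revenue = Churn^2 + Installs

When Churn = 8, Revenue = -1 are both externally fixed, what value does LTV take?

1

The joint intervention fixes Churn = 8, Revenue = -1, removing each variable's own equation.
LTV = max(Budget, Revenue)  [with Budget=1, Revenue=-1]  = 1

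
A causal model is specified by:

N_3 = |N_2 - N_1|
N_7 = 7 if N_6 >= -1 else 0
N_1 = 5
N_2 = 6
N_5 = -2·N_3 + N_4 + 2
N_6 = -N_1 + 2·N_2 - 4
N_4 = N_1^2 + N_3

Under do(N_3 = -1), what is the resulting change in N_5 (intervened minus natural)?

2

do(N_3=-1) replaces the equation N_3 = |N_2 - N_1| with the constant N_3 = -1.
N_4 = N_1^2 + N_3  [with N_1=5, N_3=-1]  = 24
N_5 = -2·N_3 + N_4 + 2  [with N_3=-1, N_4=24]  = 28
Without intervention: N_3 = |N_2 - N_1|  [with N_2=6, N_1=5]  = 1; N_4 = N_1^2 + N_3  [with N_1=5, N_3=1]  = 26; N_5 = -2·N_3 + N_4 + 2  [with N_3=1, N_4=26]  = 26.
Change = 28 − 26 = 2.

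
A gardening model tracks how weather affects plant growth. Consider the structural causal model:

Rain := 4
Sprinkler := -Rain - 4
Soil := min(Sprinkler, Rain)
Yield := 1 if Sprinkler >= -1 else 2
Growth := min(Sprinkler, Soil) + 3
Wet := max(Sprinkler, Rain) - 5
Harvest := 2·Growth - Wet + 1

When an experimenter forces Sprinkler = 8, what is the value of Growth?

7

do(Sprinkler=8) replaces the equation Sprinkler := -Rain - 4 with the constant Sprinkler = 8.
Soil = min(Sprinkler, Rain)  [with Sprinkler=8, Rain=4]  = 4
Growth = min(Sprinkler, Soil) + 3  [with Sprinkler=8, Soil=4]  = 7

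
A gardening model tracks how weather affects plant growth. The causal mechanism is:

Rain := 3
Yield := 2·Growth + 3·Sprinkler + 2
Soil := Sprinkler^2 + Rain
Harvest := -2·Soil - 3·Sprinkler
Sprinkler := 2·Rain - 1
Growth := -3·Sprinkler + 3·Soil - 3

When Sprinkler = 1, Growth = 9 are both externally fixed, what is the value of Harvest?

-11

The joint intervention fixes Sprinkler = 1, Growth = 9, removing each variable's own equation.
Soil = Sprinkler^2 + Rain  [with Sprinkler=1, Rain=3]  = 4
Harvest = -2·Soil - 3·Sprinkler  [with Soil=4, Sprinkler=1]  = -11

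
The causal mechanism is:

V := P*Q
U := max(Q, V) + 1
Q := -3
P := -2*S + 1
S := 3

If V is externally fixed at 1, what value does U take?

2

Intervening sets V = 1 and removes its equation (V := P*Q).
U = max(Q, V) + 1  [with Q=-3, V=1]  = 2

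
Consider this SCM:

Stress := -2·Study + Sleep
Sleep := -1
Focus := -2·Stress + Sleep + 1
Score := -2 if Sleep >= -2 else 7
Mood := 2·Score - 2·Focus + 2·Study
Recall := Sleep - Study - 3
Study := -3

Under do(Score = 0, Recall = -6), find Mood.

14

Under do(Score = 0, Recall = -6), each intervened variable's structural equation is replaced by its fixed value.
Stress = -2·Study + Sleep  [with Study=-3, Sleep=-1]  = 5
Focus = -2·Stress + Sleep + 1  [with Stress=5, Sleep=-1]  = -10
Mood = 2·Score - 2·Focus + 2·Study  [with Score=0, Focus=-10, Study=-3]  = 14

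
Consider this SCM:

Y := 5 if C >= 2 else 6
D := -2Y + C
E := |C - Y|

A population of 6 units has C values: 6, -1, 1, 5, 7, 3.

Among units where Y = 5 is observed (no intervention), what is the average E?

1.25

Conditioning on Y=5 selects the 4 unit(s) with C ∈ {6, 5, 7, 3}. Their E values: 1, 0, 2, 2. Mean = 1.25.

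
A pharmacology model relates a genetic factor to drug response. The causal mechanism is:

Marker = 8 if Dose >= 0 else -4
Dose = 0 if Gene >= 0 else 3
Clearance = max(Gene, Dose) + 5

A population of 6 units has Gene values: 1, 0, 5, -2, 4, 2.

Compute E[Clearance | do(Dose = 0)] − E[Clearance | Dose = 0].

-0.4

Under do(Dose=0), Dose's equation is replaced by Dose=0 for every unit. Per-unit Clearance: 6, 5, 10, 5, 9, 7. Mean = 7.
E[Clearance|Dose=0] averages over only the 5 units with Dose=0 (Gene = 1, 0, 5, 4, 2): Clearance = 6, 5, 10, 9, 7, mean 7.4.
Difference = 7 − 7.4 = -0.4.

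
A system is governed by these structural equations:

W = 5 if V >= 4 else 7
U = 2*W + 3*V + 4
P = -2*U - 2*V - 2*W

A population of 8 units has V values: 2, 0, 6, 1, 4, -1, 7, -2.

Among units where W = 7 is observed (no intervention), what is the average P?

E[P|W=7] averages over only the 5 units with W=7 (V = 2, 0, 1, -1, -2): P = -66, -50, -58, -42, -34, mean -50.

-50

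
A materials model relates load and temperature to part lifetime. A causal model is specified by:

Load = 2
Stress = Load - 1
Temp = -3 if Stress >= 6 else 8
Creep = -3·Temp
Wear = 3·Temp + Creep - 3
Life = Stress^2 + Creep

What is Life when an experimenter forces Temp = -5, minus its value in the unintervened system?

39

The intervention breaks the incoming arrows to Temp: Temp = -3 if Stress >= 6 else 8 no longer applies, and Temp = -5.
Stress = Load - 1  [with Load=2]  = 1
Creep = -3·Temp  [with Temp=-5]  = 15
Life = Stress^2 + Creep  [with Stress=1, Creep=15]  = 16
Without intervention: Stress = Load - 1  [with Load=2]  = 1; Temp = -3 if Stress >= 6 else 8  [with Stress=1]  = 8; Creep = -3·Temp  [with Temp=8]  = -24; Life = Stress^2 + Creep  [with Stress=1, Creep=-24]  = -23.
Change = 16 − (-23) = 39.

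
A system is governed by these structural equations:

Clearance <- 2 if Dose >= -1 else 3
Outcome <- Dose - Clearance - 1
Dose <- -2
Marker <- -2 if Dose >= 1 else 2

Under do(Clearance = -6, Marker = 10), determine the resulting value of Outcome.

3

The joint intervention fixes Clearance = -6, Marker = 10, removing each variable's own equation.
Outcome = Dose - Clearance - 1  [with Dose=-2, Clearance=-6]  = 3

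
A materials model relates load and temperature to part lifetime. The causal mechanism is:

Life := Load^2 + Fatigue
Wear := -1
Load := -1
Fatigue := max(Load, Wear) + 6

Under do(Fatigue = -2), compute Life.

The intervention breaks the incoming arrows to Fatigue: Fatigue := max(Load, Wear) + 6 no longer applies, and Fatigue = -2.
Life = Load^2 + Fatigue  [with Load=-1, Fatigue=-2]  = -1

-1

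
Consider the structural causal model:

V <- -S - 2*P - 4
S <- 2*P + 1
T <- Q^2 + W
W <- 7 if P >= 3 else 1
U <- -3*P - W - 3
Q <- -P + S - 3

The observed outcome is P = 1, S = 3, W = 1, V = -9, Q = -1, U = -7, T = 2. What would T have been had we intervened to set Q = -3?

10

Under do(Q=-3), the mechanism Q <- -P + S - 3 is discarded; Q is fixed at -3.
W = 7 if P >= 3 else 1  [with P=1]  = 1
T = Q^2 + W  [with Q=-3, W=1]  = 10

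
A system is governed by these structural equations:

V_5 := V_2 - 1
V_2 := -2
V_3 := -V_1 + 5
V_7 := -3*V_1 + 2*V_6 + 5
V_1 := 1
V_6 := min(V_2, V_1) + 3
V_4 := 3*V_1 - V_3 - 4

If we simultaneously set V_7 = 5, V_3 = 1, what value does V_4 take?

-2

The joint intervention fixes V_7 = 5, V_3 = 1, removing each variable's own equation.
V_4 = 3*V_1 - V_3 - 4  [with V_1=1, V_3=1]  = -2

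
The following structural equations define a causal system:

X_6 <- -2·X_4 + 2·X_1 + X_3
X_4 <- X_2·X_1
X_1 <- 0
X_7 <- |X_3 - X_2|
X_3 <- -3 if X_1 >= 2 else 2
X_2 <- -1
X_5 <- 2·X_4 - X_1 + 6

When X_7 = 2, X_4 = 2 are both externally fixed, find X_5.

10

Under do(X_7 = 2, X_4 = 2), each intervened variable's structural equation is replaced by its fixed value.
X_5 = 2·X_4 - X_1 + 6  [with X_4=2, X_1=0]  = 10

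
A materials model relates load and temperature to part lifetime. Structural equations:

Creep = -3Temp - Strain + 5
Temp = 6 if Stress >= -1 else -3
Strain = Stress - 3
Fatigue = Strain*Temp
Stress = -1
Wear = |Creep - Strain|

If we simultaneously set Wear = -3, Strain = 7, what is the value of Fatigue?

42

The joint intervention fixes Wear = -3, Strain = 7, removing each variable's own equation.
Temp = 6 if Stress >= -1 else -3  [with Stress=-1]  = 6
Fatigue = Strain*Temp  [with Strain=7, Temp=6]  = 42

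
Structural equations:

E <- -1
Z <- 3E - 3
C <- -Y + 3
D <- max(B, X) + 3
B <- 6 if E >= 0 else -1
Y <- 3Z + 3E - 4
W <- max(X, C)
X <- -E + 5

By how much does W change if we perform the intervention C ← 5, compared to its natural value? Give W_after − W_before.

-22

Intervening sets C = 5 and removes its equation (C <- -Y + 3).
X = -E + 5  [with E=-1]  = 6
W = max(X, C)  [with X=6, C=5]  = 6
Without intervention: Z = 3E - 3  [with E=-1]  = -6; X = -E + 5  [with E=-1]  = 6; Y = 3Z + 3E - 4  [with Z=-6, E=-1]  = -25; C = -Y + 3  [with Y=-25]  = 28; W = max(X, C)  [with X=6, C=28]  = 28.
Change = 6 − 28 = -22.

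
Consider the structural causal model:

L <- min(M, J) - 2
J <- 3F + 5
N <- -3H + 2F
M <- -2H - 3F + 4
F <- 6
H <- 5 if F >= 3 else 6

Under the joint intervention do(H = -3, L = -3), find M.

Setting H = -3, L = -3 by intervention discards those variables' equations.
M = -2H - 3F + 4  [with H=-3, F=6]  = -8

-8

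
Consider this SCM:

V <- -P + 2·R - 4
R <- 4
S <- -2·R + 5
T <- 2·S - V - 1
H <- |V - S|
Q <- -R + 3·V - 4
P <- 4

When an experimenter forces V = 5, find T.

Under do(V=5), the mechanism V <- -P + 2·R - 4 is discarded; V is fixed at 5.
S = -2·R + 5  [with R=4]  = -3
T = 2·S - V - 1  [with S=-3, V=5]  = -12

-12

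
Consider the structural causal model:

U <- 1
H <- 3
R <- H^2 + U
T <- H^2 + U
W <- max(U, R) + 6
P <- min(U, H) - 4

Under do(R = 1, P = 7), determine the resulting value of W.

7

The joint intervention fixes R = 1, P = 7, removing each variable's own equation.
W = max(U, R) + 6  [with U=1, R=1]  = 7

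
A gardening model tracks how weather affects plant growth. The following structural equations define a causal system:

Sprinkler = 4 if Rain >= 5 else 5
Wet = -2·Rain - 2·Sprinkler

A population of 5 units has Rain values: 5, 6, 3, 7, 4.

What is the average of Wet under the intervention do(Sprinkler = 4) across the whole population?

Every unit gets Sprinkler=4 under the intervention. Wet values become -18, -20, -14, -22, -16; E[Wet|do(Sprinkler=4)] = -18.

-18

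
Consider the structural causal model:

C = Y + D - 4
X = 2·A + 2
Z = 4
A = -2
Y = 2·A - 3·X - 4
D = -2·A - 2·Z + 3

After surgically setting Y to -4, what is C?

The intervention breaks the incoming arrows to Y: Y = 2·A - 3·X - 4 no longer applies, and Y = -4.
D = -2·A - 2·Z + 3  [with A=-2, Z=4]  = -1
C = Y + D - 4  [with Y=-4, D=-1]  = -9

-9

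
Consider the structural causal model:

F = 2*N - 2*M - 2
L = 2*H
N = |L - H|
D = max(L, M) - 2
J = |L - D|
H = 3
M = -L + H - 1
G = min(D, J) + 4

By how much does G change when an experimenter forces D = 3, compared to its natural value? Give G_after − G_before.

1

Intervening sets D = 3 and removes its equation (D = max(L, M) - 2).
L = 2*H  [with H=3]  = 6
J = |L - D|  [with L=6, D=3]  = 3
G = min(D, J) + 4  [with D=3, J=3]  = 7
Without intervention: L = 2*H  [with H=3]  = 6; M = -L + H - 1  [with L=6, H=3]  = -4; D = max(L, M) - 2  [with L=6, M=-4]  = 4; J = |L - D|  [with L=6, D=4]  = 2; G = min(D, J) + 4  [with D=4, J=2]  = 6.
Change = 7 − 6 = 1.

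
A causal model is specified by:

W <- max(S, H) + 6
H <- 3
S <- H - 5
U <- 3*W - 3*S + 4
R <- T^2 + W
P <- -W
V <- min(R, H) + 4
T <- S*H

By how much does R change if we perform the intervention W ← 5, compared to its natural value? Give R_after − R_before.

Under do(W=5), the mechanism W <- max(S, H) + 6 is discarded; W is fixed at 5.
S = H - 5  [with H=3]  = -2
T = S*H  [with S=-2, H=3]  = -6
R = T^2 + W  [with T=-6, W=5]  = 41
Without intervention: S = H - 5  [with H=3]  = -2; T = S*H  [with S=-2, H=3]  = -6; W = max(S, H) + 6  [with S=-2, H=3]  = 9; R = T^2 + W  [with T=-6, W=9]  = 45.
Change = 41 − 45 = -4.

-4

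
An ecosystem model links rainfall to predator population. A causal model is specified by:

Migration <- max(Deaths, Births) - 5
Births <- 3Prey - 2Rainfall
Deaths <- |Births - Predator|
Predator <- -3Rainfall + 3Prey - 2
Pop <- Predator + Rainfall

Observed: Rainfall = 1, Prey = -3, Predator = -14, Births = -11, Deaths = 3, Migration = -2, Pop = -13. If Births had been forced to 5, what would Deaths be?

Intervening sets Births = 5 and removes its equation (Births <- 3Prey - 2Rainfall).
Predator = -3Rainfall + 3Prey - 2  [with Rainfall=1, Prey=-3]  = -14
Deaths = |Births - Predator|  [with Births=5, Predator=-14]  = 19

19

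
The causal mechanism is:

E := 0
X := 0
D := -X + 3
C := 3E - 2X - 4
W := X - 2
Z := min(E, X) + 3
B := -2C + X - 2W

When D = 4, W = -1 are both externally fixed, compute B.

10

Under do(D = 4, W = -1), each intervened variable's structural equation is replaced by its fixed value.
C = 3E - 2X - 4  [with E=0, X=0]  = -4
B = -2C + X - 2W  [with C=-4, X=0, W=-1]  = 10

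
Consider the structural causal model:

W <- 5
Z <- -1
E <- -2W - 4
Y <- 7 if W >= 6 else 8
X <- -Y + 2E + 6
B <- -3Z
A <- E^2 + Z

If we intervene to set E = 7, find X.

12

do(E=7) replaces the equation E <- -2W - 4 with the constant E = 7.
Y = 7 if W >= 6 else 8  [with W=5]  = 8
X = -Y + 2E + 6  [with Y=8, E=7]  = 12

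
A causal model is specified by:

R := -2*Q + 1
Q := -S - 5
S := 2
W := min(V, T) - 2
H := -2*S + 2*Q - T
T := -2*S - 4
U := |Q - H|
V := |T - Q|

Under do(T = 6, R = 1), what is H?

The joint intervention fixes T = 6, R = 1, removing each variable's own equation.
Q = -S - 5  [with S=2]  = -7
H = -2*S + 2*Q - T  [with S=2, Q=-7, T=6]  = -24

-24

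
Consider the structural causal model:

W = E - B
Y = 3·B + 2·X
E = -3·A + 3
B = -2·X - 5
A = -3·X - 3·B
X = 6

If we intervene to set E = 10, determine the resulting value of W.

Under do(E=10), the mechanism E = -3·A + 3 is discarded; E is fixed at 10.
B = -2·X - 5  [with X=6]  = -17
W = E - B  [with E=10, B=-17]  = 27

27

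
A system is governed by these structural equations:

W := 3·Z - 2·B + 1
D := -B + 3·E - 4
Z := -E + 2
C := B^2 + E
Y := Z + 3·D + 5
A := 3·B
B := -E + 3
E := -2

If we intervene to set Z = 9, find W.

The intervention breaks the incoming arrows to Z: Z := -E + 2 no longer applies, and Z = 9.
B = -E + 3  [with E=-2]  = 5
W = 3·Z - 2·B + 1  [with Z=9, B=5]  = 18

18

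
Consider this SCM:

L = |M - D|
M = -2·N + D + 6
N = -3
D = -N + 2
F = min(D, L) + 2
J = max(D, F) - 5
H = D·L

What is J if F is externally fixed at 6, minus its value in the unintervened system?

Under do(F=6), the mechanism F = min(D, L) + 2 is discarded; F is fixed at 6.
D = -N + 2  [with N=-3]  = 5
J = max(D, F) - 5  [with D=5, F=6]  = 1
Without intervention: D = -N + 2  [with N=-3]  = 5; M = -2·N + D + 6  [with N=-3, D=5]  = 17; L = |M - D|  [with M=17, D=5]  = 12; F = min(D, L) + 2  [with D=5, L=12]  = 7; J = max(D, F) - 5  [with D=5, F=7]  = 2.
Change = 1 − 2 = -1.

-1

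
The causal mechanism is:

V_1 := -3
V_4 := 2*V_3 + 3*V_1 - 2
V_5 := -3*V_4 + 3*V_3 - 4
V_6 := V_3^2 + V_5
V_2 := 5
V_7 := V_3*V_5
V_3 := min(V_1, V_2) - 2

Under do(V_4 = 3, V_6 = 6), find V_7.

Setting V_4 = 3, V_6 = 6 by intervention discards those variables' equations.
V_3 = min(V_1, V_2) - 2  [with V_1=-3, V_2=5]  = -5
V_5 = -3*V_4 + 3*V_3 - 4  [with V_4=3, V_3=-5]  = -28
V_7 = V_3*V_5  [with V_3=-5, V_5=-28]  = 140

140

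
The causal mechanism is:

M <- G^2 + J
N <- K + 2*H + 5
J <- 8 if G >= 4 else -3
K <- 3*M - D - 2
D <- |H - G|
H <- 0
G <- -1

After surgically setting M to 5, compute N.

17

Under do(M=5), the mechanism M <- G^2 + J is discarded; M is fixed at 5.
D = |H - G|  [with H=0, G=-1]  = 1
K = 3*M - D - 2  [with M=5, D=1]  = 12
N = K + 2*H + 5  [with K=12, H=0]  = 17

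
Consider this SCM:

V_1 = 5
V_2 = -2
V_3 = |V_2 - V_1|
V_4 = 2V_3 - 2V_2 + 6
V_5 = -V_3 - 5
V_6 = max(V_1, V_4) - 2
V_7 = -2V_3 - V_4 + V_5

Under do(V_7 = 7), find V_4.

24

Under do(V_7=7), the mechanism V_7 = -2V_3 - V_4 + V_5 is discarded; V_7 is fixed at 7.
Since V_4 is not a descendant of the intervened variable, it is unaffected.
V_3 = |V_2 - V_1|  [with V_2=-2, V_1=5]  = 7
V_4 = 2V_3 - 2V_2 + 6  [with V_3=7, V_2=-2]  = 24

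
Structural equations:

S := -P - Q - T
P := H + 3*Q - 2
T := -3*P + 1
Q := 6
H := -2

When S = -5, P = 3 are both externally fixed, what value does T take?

Under do(S = -5, P = 3), each intervened variable's structural equation is replaced by its fixed value.
T = -3*P + 1  [with P=3]  = -8

-8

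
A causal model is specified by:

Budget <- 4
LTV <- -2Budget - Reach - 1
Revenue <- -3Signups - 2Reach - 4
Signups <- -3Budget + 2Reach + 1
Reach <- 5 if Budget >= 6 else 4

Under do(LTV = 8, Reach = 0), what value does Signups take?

Setting LTV = 8, Reach = 0 by intervention discards those variables' equations.
Signups = -3Budget + 2Reach + 1  [with Budget=4, Reach=0]  = -11

-11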